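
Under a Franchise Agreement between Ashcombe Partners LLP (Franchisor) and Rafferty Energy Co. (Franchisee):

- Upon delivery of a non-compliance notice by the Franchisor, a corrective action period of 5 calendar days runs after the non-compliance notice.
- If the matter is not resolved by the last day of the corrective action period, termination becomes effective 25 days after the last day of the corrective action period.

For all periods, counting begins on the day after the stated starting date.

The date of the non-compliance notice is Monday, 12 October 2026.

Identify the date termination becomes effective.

The last day of the corrective action period: 12 October 2026 + 5 days = 17 October 2026.
The date termination becomes effective: 17 October 2026 + 25 days = 11 November 2026.

11 November 2026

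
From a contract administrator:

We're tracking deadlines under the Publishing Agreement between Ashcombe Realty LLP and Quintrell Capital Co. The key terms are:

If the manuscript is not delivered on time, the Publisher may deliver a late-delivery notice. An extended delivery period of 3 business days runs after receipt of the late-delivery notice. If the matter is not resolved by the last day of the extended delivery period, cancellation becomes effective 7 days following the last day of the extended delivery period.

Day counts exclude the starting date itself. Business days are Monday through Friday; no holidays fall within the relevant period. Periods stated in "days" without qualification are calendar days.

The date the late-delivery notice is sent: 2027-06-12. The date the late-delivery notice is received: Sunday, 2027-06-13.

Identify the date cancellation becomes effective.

2027-06-23

From Sunday, 2027-06-13, 3 business days (Jun 14, Jun 15, Jun 16, skipping weekends) brings us to Wednesday, 2027-06-16, which is the last day of the extended delivery period.
The date cancellation becomes effective: 7 calendar days after 2027-06-16 is 2027-06-23.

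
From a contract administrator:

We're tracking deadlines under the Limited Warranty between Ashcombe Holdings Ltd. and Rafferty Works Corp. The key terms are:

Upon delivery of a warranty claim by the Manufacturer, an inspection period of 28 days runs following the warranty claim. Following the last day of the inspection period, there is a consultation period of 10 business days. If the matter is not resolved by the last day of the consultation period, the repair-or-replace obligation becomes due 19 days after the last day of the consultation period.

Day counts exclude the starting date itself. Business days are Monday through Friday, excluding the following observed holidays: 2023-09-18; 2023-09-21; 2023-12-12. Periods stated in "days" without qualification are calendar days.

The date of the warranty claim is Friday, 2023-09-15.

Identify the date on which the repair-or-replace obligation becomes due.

2023-11-15

The last day of the inspection period: 2023-09-15 + 28 days = 2023-10-13.
From Friday, 2023-10-13, 10 business days (Oct 16, Oct 17, Oct 18, Oct 19, Oct 20, Oct 23, Oct 24, Oct 25, Oct 26, Oct 27, skipping weekends) brings us to Friday, 2023-10-27, which is the last day of the consultation period.
Adding 19 calendar days to 2023-10-27 gives 2023-11-15, which is the date on which the repair-or-replace obligation becomes due.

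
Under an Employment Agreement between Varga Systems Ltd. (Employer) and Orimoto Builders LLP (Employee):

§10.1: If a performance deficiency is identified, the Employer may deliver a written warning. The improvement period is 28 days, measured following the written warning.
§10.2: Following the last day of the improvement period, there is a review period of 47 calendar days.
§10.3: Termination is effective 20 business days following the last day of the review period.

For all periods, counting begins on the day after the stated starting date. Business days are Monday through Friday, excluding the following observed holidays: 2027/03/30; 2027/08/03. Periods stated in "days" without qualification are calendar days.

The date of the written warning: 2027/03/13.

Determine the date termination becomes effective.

Adding 28 calendar days to 2027/03/13 gives 2027/04/10, which is the last day of the improvement period.
The last day of the review period: 47 calendar days after 2027/04/10 is 2027/05/27.
The date termination becomes effective: 20 business days after Thursday, 2027/05/27, skipping weekends — May 28, May 31, Jun 1, Jun 2, …, Jun 22, Jun 23, Jun 24 — lands on Thursday, 2027/06/24.

2027/06/24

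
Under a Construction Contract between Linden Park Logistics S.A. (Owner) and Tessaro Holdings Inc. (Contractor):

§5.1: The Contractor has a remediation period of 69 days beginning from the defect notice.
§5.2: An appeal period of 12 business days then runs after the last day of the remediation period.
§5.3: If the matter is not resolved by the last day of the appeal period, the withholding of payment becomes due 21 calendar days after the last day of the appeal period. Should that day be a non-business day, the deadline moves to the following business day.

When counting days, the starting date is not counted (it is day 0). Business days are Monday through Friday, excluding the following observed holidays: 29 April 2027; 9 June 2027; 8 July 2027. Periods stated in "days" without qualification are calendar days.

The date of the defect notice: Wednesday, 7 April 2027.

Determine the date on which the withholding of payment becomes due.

22 July 2027

The last day of the remediation period: 69 calendar days after 7 April 2027 is 15 June 2027.
The last day of the appeal period: 12 business days after Tuesday, 15 June 2027, skipping weekends — Jun 16, Jun 17, Jun 18, Jun 21, …, Jun 29, Jun 30, Jul 1 — lands on Thursday, 1 July 2027.
The date on which the withholding of payment becomes due: 1 July 2027 + 21 days = 22 July 2027. 22 July 2027 is a Thursday and is not a listed holiday, so no roll-forward applies.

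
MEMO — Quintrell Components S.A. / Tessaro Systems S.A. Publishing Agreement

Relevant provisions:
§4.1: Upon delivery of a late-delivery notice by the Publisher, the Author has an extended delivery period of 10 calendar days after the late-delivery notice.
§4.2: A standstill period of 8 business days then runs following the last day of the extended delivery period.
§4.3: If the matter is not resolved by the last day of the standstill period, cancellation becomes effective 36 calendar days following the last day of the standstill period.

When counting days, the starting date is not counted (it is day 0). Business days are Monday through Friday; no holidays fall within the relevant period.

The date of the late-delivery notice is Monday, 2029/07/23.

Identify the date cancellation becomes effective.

2029/09/19

The last day of the extended delivery period: 10 calendar days after 2029/07/23 is 2029/08/02.
From Thursday, 2029/08/02, 8 business days (Aug 3, Aug 6, Aug 7, Aug 8, Aug 9, Aug 10, Aug 13, Aug 14, skipping weekends) brings us to Tuesday, 2029/08/14, which is the last day of the standstill period.
Adding 36 calendar days to 2029/08/14 gives 2029/09/19, which is the date cancellation becomes effective.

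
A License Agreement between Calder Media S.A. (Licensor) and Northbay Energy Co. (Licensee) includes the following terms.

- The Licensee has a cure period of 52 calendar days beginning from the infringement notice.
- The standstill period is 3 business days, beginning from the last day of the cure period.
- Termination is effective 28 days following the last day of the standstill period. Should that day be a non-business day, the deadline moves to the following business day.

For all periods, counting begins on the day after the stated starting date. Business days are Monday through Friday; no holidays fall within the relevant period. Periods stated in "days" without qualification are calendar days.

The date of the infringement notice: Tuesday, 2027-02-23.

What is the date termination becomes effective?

2027-05-19

The last day of the cure period: 2027-02-23 + 52 days = 2027-04-16.
The last day of the standstill period: 3 business days after Friday, 2027-04-16, skipping weekends — Apr 19, Apr 20, Apr 21 — lands on Wednesday, 2027-04-21.
The date termination becomes effective: 28 calendar days after 2027-04-21 is 2027-05-19. 2027-05-19 is a Wednesday, so no roll-forward applies.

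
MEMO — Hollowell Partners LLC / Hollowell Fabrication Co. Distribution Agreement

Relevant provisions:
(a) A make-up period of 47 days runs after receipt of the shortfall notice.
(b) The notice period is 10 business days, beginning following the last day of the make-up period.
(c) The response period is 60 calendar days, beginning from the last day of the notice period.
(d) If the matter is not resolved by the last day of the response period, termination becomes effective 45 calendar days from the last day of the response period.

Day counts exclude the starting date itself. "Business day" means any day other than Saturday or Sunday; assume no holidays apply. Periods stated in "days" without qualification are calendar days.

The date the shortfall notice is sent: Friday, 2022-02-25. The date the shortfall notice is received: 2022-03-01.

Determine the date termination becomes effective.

2022-08-12

The last day of the make-up period: 47 calendar days after 2022-03-01 is 2022-04-17.
The last day of the notice period: 10 business days after Sunday, 2022-04-17, skipping weekends — Apr 18, Apr 19, Apr 20, Apr 21, Apr 22, Apr 25, Apr 26, Apr 27, Apr 28, Apr 29 — lands on Friday, 2022-04-29.
The last day of the response period: 60 calendar days after 2022-04-29 is 2022-06-28.
The date termination becomes effective: 45 calendar days after 2022-06-28 is 2022-08-12.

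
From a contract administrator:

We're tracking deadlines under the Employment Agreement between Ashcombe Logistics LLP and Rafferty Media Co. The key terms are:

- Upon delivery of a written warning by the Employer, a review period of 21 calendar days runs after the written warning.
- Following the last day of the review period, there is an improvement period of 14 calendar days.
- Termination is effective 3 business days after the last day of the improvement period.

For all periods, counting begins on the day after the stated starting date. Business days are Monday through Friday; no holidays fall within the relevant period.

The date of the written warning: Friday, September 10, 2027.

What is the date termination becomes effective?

October 20, 2027

Adding 21 calendar days to September 10, 2027 gives October 1, 2027, which is the last day of the review period.
The last day of the improvement period: 14 calendar days after October 1, 2027 is October 15, 2027.
The date termination becomes effective: 3 business days after Friday, October 15, 2027, skipping weekends — Oct 18, Oct 19, Oct 20 — lands on Wednesday, October 20, 2027.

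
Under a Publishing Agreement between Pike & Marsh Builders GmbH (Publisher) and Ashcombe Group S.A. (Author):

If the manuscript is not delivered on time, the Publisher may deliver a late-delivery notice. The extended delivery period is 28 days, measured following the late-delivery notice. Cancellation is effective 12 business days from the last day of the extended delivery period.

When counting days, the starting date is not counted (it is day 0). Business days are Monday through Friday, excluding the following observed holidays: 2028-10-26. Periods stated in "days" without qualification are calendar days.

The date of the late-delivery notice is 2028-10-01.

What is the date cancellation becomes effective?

2028-11-14

Adding 28 calendar days to 2028-10-01 gives 2028-10-29, which is the last day of the extended delivery period.
The date cancellation becomes effective: counting 12 business days from Sunday, 2028-10-29 (Oct 30, Oct 31, Nov 1, Nov 2, …, Nov 10, Nov 13, Nov 14, skipping weekends) reaches Tuesday, 2028-11-14.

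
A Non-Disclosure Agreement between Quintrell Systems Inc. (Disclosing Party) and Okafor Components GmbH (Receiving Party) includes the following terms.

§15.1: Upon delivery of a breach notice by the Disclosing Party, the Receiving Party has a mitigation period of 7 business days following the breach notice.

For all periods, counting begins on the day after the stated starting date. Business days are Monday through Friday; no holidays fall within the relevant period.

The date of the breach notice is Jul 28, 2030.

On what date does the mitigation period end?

The last day of the mitigation period: 7 business days after Sunday, Jul 28, 2030, skipping weekends — Jul 29, Jul 30, Jul 31, Aug 1, Aug 2, Aug 5, Aug 6 — lands on Tuesday, Aug 6, 2030.

Aug 6, 2030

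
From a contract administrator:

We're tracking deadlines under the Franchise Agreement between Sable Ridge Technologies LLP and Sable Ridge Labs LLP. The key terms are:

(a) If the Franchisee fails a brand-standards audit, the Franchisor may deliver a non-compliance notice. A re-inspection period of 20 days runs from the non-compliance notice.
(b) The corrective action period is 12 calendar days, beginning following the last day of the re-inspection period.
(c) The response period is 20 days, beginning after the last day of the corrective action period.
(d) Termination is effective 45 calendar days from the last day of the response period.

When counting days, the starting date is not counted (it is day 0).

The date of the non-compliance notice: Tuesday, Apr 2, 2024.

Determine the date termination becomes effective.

Adding 20 calendar days to Apr 2, 2024 gives Apr 22, 2024, which is the last day of the re-inspection period.
The last day of the corrective action period: 12 calendar days after Apr 22, 2024 is May 4, 2024.
The last day of the response period: May 4, 2024 + 20 days = May 24, 2024.
The date termination becomes effective: May 24, 2024 + 45 days = Jul 8, 2024.

Jul 8, 2024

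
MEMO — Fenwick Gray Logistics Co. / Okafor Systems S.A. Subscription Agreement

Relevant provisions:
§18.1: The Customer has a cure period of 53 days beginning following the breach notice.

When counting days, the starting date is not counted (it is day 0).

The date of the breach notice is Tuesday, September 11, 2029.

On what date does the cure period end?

November 3, 2029

The last day of the cure period: 53 calendar days after September 11, 2029 is November 3, 2029.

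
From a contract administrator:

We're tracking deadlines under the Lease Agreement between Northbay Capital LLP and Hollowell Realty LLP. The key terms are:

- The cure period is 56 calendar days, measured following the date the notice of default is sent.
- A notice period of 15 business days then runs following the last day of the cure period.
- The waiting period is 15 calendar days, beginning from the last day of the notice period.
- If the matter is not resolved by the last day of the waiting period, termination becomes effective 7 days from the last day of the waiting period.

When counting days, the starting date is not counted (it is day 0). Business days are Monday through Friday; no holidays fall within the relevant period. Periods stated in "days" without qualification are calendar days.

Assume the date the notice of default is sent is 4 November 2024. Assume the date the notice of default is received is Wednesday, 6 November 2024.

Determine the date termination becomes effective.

The last day of the cure period: 4 November 2024 + 56 days = 30 December 2024.
From Monday, 30 December 2024, 15 business days (Dec 31, Jan 1, Jan 2, Jan 3, …, Jan 16, Jan 17, Jan 20, skipping weekends) brings us to Monday, 20 January 2025, which is the last day of the notice period.
The last day of the waiting period: 15 calendar days after 20 January 2025 is 4 February 2025.
The date termination becomes effective: 7 calendar days after 4 February 2025 is 11 February 2025.

11 February 2025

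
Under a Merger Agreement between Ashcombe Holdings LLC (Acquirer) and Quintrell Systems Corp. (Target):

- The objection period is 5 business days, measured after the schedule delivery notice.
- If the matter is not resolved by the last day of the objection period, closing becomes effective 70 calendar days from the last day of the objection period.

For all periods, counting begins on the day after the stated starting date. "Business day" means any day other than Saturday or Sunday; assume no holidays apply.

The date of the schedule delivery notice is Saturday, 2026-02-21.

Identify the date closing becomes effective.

The last day of the objection period: counting 5 business days from Saturday, 2026-02-21 (Feb 23, Feb 24, Feb 25, Feb 26, Feb 27, skipping weekends) reaches Friday, 2026-02-27.
Adding 70 calendar days to 2026-02-27 gives 2026-05-08, which is the date closing becomes effective.

2026-05-08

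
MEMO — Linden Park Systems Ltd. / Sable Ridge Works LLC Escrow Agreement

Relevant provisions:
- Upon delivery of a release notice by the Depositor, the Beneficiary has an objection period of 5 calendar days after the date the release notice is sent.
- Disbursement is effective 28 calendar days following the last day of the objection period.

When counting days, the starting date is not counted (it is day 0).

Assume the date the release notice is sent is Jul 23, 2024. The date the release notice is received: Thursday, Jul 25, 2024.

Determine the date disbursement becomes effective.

Aug 25, 2024

The last day of the objection period: Jul 23, 2024 + 5 days = Jul 28, 2024.
Adding 28 calendar days to Jul 28, 2024 gives Aug 25, 2024, which is the date disbursement becomes effective.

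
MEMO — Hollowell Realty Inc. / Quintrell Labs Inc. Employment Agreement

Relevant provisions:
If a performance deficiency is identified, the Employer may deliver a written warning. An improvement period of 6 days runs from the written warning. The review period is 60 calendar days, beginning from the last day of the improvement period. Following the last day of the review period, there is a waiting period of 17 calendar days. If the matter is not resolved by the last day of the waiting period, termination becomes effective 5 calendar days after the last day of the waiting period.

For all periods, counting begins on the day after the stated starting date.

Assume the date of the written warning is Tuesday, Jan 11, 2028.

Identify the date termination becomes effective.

Adding 6 calendar days to Jan 11, 2028 gives Jan 17, 2028, which is the last day of the improvement period.
The last day of the review period: 60 calendar days after Jan 17, 2028 is Mar 17, 2028.
The last day of the waiting period: Mar 17, 2028 + 17 days = Apr 3, 2028.
The date termination becomes effective: Apr 3, 2028 + 5 days = Apr 8, 2028.

Apr 8, 2028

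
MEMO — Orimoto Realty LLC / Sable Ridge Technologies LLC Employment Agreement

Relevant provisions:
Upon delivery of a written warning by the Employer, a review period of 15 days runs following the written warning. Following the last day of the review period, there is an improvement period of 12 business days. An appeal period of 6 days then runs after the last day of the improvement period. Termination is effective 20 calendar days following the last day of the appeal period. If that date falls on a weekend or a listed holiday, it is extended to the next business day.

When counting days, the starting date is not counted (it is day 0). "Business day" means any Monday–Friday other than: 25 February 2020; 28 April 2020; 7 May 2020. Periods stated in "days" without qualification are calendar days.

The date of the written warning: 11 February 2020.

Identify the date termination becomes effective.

The last day of the review period: 15 calendar days after 11 February 2020 is 26 February 2020.
From Wednesday, 26 February 2020, 12 business days (Feb 27, Feb 28, Mar 2, Mar 3, …, Mar 11, Mar 12, Mar 13, skipping weekends) brings us to Friday, 13 March 2020, which is the last day of the improvement period.
The last day of the appeal period: 13 March 2020 + 6 days = 19 March 2020.
The date termination becomes effective: 20 calendar days after 19 March 2020 is 8 April 2020. 8 April 2020 is a Wednesday and is not a listed holiday, so no roll-forward applies.

8 April 2020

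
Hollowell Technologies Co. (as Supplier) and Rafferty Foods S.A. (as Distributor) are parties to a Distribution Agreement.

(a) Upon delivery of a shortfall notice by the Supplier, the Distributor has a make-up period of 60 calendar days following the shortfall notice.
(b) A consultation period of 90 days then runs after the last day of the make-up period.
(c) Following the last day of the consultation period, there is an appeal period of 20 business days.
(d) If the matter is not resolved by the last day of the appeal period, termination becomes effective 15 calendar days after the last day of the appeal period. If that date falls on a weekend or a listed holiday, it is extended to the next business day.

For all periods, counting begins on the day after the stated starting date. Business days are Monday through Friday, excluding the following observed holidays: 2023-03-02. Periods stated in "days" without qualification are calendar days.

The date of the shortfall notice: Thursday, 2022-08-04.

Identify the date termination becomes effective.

2023-02-13

The last day of the make-up period: 2022-08-04 + 60 days = 2022-10-03.
The last day of the consultation period: 90 calendar days after 2022-10-03 is 2023-01-01.
The last day of the appeal period: 20 business days after Sunday, 2023-01-01, skipping weekends — Jan 2, Jan 3, Jan 4, Jan 5, …, Jan 25, Jan 26, Jan 27 — lands on Friday, 2023-01-27.
The date termination becomes effective: 15 calendar days after 2023-01-27 is 2023-02-11. That falls on a Saturday, so it rolls to the next business day, Monday, 2023-02-13.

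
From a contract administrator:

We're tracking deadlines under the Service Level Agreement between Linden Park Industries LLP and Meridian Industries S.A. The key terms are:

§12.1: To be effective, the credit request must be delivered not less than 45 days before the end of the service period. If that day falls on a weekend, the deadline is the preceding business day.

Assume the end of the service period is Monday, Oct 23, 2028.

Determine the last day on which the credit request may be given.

Sep 8, 2028

Counting back 45 calendar days from Oct 23, 2028 gives Sep 8, 2028. That is a Friday, so no adjustment is needed.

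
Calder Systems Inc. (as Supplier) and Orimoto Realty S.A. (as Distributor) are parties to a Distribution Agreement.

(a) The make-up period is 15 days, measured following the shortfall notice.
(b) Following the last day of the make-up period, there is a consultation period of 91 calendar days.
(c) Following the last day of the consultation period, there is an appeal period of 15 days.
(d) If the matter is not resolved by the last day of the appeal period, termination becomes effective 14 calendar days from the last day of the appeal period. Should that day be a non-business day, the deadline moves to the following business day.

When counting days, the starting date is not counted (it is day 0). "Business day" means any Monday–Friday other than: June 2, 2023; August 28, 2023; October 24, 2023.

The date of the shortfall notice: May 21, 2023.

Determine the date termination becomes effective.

October 3, 2023

The last day of the make-up period: 15 calendar days after May 21, 2023 is June 5, 2023.
The last day of the consultation period: June 5, 2023 + 91 days = September 4, 2023.
The last day of the appeal period: 15 calendar days after September 4, 2023 is September 19, 2023.
Adding 14 calendar days to September 19, 2023 gives October 3, 2023, which is the date termination becomes effective. October 3, 2023 is a Tuesday and is not a listed holiday, so no roll-forward applies.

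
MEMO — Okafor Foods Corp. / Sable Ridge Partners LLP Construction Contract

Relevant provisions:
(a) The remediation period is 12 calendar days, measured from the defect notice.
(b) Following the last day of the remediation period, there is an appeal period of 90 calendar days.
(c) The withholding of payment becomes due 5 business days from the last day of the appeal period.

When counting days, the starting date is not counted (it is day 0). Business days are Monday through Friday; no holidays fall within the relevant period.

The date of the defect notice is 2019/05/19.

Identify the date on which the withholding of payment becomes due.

2019/09/05

Adding 12 calendar days to 2019/05/19 gives 2019/05/31, which is the last day of the remediation period.
The last day of the appeal period: 2019/05/31 + 90 days = 2019/08/29.
From Thursday, 2019/08/29, 5 business days (Aug 30, Sep 2, Sep 3, Sep 4, Sep 5, skipping weekends) brings us to Thursday, 2019/09/05, which is the date on which the withholding of payment becomes due.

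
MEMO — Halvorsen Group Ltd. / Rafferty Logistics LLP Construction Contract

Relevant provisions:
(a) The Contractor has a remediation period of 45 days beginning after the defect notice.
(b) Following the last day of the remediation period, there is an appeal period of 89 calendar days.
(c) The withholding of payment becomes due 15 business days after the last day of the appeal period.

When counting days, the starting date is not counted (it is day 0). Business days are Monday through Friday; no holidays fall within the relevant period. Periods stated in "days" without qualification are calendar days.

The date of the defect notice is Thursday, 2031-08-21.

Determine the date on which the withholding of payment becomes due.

2032-01-23

The last day of the remediation period: 45 calendar days after 2031-08-21 is 2031-10-05.
Adding 89 calendar days to 2031-10-05 gives 2032-01-02, which is the last day of the appeal period.
The date on which the withholding of payment becomes due: counting 15 business days from Friday, 2032-01-02 (Jan 5, Jan 6, Jan 7, Jan 8, …, Jan 21, Jan 22, Jan 23, skipping weekends) reaches Friday, 2032-01-23.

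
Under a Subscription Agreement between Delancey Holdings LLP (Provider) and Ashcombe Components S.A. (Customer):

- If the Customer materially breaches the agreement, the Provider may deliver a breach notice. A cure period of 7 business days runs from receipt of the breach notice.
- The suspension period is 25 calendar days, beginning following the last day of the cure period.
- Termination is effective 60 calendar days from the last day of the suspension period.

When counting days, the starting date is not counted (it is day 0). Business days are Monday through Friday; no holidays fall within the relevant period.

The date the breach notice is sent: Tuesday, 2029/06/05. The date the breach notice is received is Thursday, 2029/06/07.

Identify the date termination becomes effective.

The last day of the cure period: 7 business days after Thursday, 2029/06/07, skipping weekends — Jun 8, Jun 11, Jun 12, Jun 13, Jun 14, Jun 15, Jun 18 — lands on Monday, 2029/06/18.
Adding 25 calendar days to 2029/06/18 gives 2029/07/13, which is the last day of the suspension period.
The date termination becomes effective: 2029/07/13 + 60 days = 2029/09/11.

2029/09/11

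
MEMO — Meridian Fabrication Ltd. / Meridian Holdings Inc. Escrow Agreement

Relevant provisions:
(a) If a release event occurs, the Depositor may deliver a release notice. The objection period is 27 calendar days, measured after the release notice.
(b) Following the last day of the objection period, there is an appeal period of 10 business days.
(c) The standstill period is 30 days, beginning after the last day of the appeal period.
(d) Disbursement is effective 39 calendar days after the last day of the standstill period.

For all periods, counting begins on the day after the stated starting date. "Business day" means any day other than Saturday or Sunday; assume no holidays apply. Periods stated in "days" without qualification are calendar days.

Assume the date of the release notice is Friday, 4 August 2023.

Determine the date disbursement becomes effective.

Adding 27 calendar days to 4 August 2023 gives 31 August 2023, which is the last day of the objection period.
The last day of the appeal period: counting 10 business days from Thursday, 31 August 2023 (Sep 1, Sep 4, Sep 5, Sep 6, Sep 7, Sep 8, Sep 11, Sep 12, Sep 13, Sep 14, skipping weekends) reaches Thursday, 14 September 2023.
The last day of the standstill period: 14 September 2023 + 30 days = 14 October 2023.
The date disbursement becomes effective: 39 calendar days after 14 October 2023 is 22 November 2023.

22 November 2023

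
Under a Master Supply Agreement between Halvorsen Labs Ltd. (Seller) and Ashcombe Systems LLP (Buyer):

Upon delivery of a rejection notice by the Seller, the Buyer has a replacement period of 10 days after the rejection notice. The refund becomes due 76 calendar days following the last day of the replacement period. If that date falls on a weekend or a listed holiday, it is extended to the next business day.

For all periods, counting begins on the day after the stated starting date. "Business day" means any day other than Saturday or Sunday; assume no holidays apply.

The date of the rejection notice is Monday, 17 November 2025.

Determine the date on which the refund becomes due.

11 February 2026

The last day of the replacement period: 17 November 2025 + 10 days = 27 November 2025.
Adding 76 calendar days to 27 November 2025 gives 11 February 2026, which is the date on which the refund becomes due. 11 February 2026 is a Wednesday, so no roll-forward applies.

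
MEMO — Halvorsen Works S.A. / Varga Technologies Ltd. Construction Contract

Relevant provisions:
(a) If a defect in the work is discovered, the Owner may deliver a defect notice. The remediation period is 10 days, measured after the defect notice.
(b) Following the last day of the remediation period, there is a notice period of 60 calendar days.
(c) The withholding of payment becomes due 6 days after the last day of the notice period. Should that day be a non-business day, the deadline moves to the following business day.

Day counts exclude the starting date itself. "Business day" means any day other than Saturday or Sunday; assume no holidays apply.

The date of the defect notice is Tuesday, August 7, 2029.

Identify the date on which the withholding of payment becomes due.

October 22, 2029

The last day of the remediation period: 10 calendar days after August 7, 2029 is August 17, 2029.
The last day of the notice period: 60 calendar days after August 17, 2029 is October 16, 2029.
Adding 6 calendar days to October 16, 2029 gives October 22, 2029, which is the date on which the withholding of payment becomes due. October 22, 2029 is a Monday, so no roll-forward applies.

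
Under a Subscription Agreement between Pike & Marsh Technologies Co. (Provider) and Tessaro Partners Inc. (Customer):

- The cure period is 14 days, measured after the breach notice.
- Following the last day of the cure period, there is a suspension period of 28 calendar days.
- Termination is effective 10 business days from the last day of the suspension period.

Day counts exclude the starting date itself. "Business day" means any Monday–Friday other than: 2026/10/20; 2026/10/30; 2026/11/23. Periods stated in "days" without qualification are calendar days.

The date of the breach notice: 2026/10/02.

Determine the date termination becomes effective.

Adding 14 calendar days to 2026/10/02 gives 2026/10/16, which is the last day of the cure period.
Adding 28 calendar days to 2026/10/16 gives 2026/11/13, which is the last day of the suspension period.
The date termination becomes effective: counting 10 business days from Friday, 2026/11/13 (Nov 16, Nov 17, Nov 18, Nov 19, Nov 20, Nov 24, Nov 25, Nov 26, Nov 27, Nov 30, skipping weekends and the listed holiday on Nov 23) reaches Monday, 2026/11/30.

2026/11/30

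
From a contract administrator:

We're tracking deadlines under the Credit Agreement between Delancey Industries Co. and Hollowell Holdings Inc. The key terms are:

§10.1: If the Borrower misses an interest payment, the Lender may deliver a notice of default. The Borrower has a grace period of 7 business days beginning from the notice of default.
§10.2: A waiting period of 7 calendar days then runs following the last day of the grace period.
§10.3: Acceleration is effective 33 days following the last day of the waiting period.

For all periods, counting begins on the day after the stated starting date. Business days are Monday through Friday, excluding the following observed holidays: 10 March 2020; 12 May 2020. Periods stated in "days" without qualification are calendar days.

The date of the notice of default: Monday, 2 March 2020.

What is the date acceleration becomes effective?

21 April 2020

The last day of the grace period: counting 7 business days from Monday, 2 March 2020 (Mar 3, Mar 4, Mar 5, Mar 6, Mar 9, Mar 11, Mar 12, skipping weekends and the listed holiday on Mar 10) reaches Thursday, 12 March 2020.
Adding 7 calendar days to 12 March 2020 gives 19 March 2020, which is the last day of the waiting period.
Adding 33 calendar days to 19 March 2020 gives 21 April 2020, which is the date acceleration becomes effective.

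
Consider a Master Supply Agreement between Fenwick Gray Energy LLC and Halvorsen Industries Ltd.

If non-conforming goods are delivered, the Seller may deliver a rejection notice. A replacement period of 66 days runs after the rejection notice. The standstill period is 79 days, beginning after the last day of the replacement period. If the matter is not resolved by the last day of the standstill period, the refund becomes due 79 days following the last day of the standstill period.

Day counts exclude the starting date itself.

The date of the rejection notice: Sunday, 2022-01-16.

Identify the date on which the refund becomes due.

The last day of the replacement period: 66 calendar days after 2022-01-16 is 2022-03-23.
The last day of the standstill period: 79 calendar days after 2022-03-23 is 2022-06-10.
The date on which the refund becomes due: 2022-06-10 + 79 days = 2022-08-28.

2022-08-28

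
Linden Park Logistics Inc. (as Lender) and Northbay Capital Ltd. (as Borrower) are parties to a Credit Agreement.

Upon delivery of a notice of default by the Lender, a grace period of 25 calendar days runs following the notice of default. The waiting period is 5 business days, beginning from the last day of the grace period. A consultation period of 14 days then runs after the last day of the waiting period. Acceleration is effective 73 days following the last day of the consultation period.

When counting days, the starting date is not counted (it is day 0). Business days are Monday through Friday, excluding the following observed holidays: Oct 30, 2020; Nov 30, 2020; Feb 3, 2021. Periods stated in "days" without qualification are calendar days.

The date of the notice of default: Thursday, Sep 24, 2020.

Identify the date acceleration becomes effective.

The last day of the grace period: Sep 24, 2020 + 25 days = Oct 19, 2020.
The last day of the waiting period: 5 business days after Monday, Oct 19, 2020, skipping weekends — Oct 20, Oct 21, Oct 22, Oct 23, Oct 26 — lands on Monday, Oct 26, 2020.
The last day of the consultation period: Oct 26, 2020 + 14 days = Nov 9, 2020.
The date acceleration becomes effective: 73 calendar days after Nov 9, 2020 is Jan 21, 2021.

Jan 21, 2021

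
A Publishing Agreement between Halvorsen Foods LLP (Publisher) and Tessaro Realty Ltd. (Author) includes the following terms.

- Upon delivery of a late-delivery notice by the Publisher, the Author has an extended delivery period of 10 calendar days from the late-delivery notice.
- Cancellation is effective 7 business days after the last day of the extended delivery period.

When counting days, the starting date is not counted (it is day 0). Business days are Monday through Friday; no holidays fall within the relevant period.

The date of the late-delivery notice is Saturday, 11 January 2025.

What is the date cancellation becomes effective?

The last day of the extended delivery period: 11 January 2025 + 10 days = 21 January 2025.
The date cancellation becomes effective: 7 business days after Tuesday, 21 January 2025, skipping weekends — Jan 22, Jan 23, Jan 24, Jan 27, Jan 28, Jan 29, Jan 30 — lands on Thursday, 30 January 2025.

30 January 2025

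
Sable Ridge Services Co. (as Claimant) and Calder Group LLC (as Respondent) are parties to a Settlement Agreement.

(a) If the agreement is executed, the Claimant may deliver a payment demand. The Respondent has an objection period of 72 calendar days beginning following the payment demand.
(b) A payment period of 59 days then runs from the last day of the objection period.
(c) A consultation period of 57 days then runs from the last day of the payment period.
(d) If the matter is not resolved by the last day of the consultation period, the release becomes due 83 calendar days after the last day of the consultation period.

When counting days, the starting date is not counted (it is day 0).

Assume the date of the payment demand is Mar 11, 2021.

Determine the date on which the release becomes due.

Adding 72 calendar days to Mar 11, 2021 gives May 22, 2021, which is the last day of the objection period.
The last day of the payment period: 59 calendar days after May 22, 2021 is Jul 20, 2021.
Adding 57 calendar days to Jul 20, 2021 gives Sep 15, 2021, which is the last day of the consultation period.
The date on which the release becomes due: Sep 15, 2021 + 83 days = Dec 7, 2021.

Dec 7, 2021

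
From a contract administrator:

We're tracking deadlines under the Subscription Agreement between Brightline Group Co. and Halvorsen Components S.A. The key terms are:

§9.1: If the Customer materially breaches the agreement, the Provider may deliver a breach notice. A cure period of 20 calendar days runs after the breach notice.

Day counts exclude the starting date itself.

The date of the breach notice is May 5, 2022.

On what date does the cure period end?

May 25, 2022

The last day of the cure period: 20 calendar days after May 5, 2022 is May 25, 2022.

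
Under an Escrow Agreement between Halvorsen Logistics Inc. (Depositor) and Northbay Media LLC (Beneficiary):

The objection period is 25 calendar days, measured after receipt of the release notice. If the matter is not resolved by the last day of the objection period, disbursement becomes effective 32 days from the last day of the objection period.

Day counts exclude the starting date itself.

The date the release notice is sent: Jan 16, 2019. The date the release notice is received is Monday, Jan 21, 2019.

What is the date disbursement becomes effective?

The last day of the objection period: Jan 21, 2019 + 25 days = Feb 15, 2019.
The date disbursement becomes effective: 32 calendar days after Feb 15, 2019 is Mar 19, 2019.

Mar 19, 2019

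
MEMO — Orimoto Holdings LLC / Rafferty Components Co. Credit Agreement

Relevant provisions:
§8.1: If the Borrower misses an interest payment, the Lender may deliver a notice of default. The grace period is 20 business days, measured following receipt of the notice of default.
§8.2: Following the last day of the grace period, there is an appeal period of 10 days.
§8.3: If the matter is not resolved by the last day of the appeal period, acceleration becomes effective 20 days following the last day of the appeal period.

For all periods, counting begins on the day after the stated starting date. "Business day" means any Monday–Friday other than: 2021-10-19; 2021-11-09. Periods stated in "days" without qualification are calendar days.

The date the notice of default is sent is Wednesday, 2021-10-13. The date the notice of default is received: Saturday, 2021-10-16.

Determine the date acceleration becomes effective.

2021-12-16

From Saturday, 2021-10-16, 20 business days (Oct 18, Oct 20, Oct 21, Oct 22, …, Nov 12, Nov 15, Nov 16, skipping weekends and the listed holidays on Oct 19, Nov 9) brings us to Tuesday, 2021-11-16, which is the last day of the grace period.
The last day of the appeal period: 2021-11-16 + 10 days = 2021-11-26.
Adding 20 calendar days to 2021-11-26 gives 2021-12-16, which is the date acceleration becomes effective.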